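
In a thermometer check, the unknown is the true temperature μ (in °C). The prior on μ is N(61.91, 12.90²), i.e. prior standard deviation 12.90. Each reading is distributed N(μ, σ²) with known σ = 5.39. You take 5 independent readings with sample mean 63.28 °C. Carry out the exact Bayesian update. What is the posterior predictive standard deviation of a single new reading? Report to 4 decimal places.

For Normal data with known variance σ², a Normal(μ₀, σ₀²) prior on μ is conjugate. Posterior precision = 1/σ₀² + n/σ²; posterior mean is the precision-weighted average of μ₀ and x̄.
σ₀² = 12.90² = 166.41, σ² = 5.39² = 29.0521; σ² + n·σ₀² = 29.0521 + 5·166.41 = 861.1021.
Posterior precision = 1/σ₀² + n/σ² = 1/166.41 + 5/29.0521 = (σ² + n·σ₀²)/(σ₀²σ²) = 861.1021/(166.41·29.0521); posterior variance σₙ² = σ₀²σ²/(σ² + n·σ₀²) = 166.41·29.0521/861.1021 = 5.614386.
Predictive variance for one new observation = σₙ² + σ² = 166.41·29.0521/861.1021 + 29.0521 = σ²·(σ₀² + 861.1021)/861.1021 = 29.0521·1027.5121/861.1021 = 34.666486; SD = √(29.0521·1027.5121/861.1021) = 5.8878.

5.8878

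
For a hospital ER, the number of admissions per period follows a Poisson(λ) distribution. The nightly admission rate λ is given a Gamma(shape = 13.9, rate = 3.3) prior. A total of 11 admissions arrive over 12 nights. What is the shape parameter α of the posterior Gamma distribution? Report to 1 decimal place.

24.9

With a Gamma(shape α, rate β) prior, the Poisson likelihood is conjugate: the posterior is Gamma(α + ΣXᵢ, β + n).
Posterior: Gamma(α+S, β+n) = Gamma(13.9+11, 3.3+12) = Gamma(24.9, 15.3).
Posterior α = 24.9.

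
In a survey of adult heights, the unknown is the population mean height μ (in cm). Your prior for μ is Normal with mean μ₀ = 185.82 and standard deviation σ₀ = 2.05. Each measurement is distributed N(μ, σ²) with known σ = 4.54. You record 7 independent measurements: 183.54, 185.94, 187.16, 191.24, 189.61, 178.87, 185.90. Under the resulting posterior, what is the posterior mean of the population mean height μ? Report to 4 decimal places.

185.9477

For Normal data with known variance σ², a Normal(μ₀, σ₀²) prior on μ is conjugate. Posterior precision = 1/σ₀² + n/σ²; posterior mean is the precision-weighted average of μ₀ and x̄.
Σxᵢ = 183.54 + 185.94 + 187.16 + 191.24 + 189.61 + 178.87 + 185.90 = 1302.26, so n·x̄ = 1302.26.
σ₀² = 2.05² = 4.2025, σ² = 4.54² = 20.6116; σ² + n·σ₀² = 20.6116 + 7·4.2025 = 50.0291.
Posterior mean = (μ₀/σ₀² + n·x̄/σ²)/(1/σ₀² + n/σ²) = (σ²·μ₀ + σ₀²·n·x̄)/(σ² + n·σ₀²) = (20.6116·185.82 + 4.2025·1302.26)/50.0291 = 9302.795162/50.0291 = 185.9477.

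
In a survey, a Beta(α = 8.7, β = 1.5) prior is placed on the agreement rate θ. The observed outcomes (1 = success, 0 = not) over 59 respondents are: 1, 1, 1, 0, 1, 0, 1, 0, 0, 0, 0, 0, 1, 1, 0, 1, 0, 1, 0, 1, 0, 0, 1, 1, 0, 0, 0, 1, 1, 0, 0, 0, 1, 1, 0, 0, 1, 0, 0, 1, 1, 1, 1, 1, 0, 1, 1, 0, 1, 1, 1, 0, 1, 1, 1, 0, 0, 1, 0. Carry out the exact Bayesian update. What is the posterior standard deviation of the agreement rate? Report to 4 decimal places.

0.0590

The Beta prior is conjugate to a Binomial/Bernoulli likelihood; the update adds successes to α and failures to β.
Posterior: Beta(α+k, β+n−k) = Beta(8.7+31, 1.5+28) = Beta(39.7, 29.5).
Var = αβ/((α+β)²(α+β+1)) = 39.7·29.5/(69.2²·70.2) = 0.00348388; SD = √0.00348388 = 0.0590.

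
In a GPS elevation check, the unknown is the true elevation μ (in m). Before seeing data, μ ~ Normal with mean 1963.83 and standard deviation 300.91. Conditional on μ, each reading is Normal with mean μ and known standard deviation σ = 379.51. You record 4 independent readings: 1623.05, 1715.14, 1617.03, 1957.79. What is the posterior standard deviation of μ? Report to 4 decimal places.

160.5064

For Normal data with known variance σ², a Normal(μ₀, σ₀²) prior on μ is conjugate. Posterior precision = 1/σ₀² + n/σ²; posterior mean is the precision-weighted average of μ₀ and x̄.
σ₀² = 300.91² = 90546.8281, σ² = 379.51² = 144027.8401; σ² + n·σ₀² = 144027.8401 + 4·90546.8281 = 506215.1525.
Posterior precision = 1/σ₀² + n/σ² = 1/90546.8281 + 4/144027.8401 = (σ² + n·σ₀²)/(σ₀²σ²) = 506215.1525/(90546.8281·144027.8401); posterior variance σₙ² = σ₀²σ²/(σ² + n·σ₀²) = 90546.8281·144027.8401/506215.1525 = 25762.294974.
Posterior SD = √σₙ² = √(90546.8281·144027.8401/506215.1525) = 160.5064.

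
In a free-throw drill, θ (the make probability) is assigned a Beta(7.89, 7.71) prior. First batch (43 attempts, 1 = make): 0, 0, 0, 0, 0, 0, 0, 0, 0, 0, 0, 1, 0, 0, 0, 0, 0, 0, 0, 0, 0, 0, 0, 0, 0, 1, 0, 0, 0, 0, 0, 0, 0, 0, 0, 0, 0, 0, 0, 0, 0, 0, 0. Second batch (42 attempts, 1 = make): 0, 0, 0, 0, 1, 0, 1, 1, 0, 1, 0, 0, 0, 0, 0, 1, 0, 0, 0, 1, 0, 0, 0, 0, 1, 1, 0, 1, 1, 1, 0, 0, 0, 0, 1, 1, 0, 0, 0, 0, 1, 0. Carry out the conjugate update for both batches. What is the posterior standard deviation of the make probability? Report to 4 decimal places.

The Beta prior is conjugate to a Binomial/Bernoulli likelihood; the update adds successes to α and failures to β.
After batch 1: Beta(7.89+2, 7.71+41) = Beta(9.89, 48.71).
After batch 2: Beta(9.89+14, 48.71+28) = Beta(23.89, 76.71).
Var = αβ/((α+β)²(α+β+1)) = 23.89·76.71/(100.60²·101.60) = 0.00178229; SD = √0.00178229 = 0.0422.

0.0422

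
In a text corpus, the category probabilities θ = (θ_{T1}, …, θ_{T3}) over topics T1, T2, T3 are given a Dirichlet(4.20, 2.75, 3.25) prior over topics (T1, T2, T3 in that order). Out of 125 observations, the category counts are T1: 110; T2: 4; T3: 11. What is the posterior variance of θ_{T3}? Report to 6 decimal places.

0.000692

The Dirichlet prior is conjugate to the Multinomial likelihood: each posterior αⱼ = prior αⱼ + observed count nⱼ.
Posterior concentration: (114.20, 6.75, 14.25), total = 135.20.
Var[θ_j] = α_j(Σα−α_j)/((Σα)²(Σα+1)) = 14.25·120.95/(135.20²·136.20) = 0.000692.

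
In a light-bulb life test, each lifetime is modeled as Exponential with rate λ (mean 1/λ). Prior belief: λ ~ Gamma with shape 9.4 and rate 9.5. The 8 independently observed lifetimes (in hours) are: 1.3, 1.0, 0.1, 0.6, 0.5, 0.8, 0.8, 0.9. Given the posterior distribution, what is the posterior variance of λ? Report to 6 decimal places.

With a Gamma(shape α, rate β) prior on the exponential rate λ, the posterior after n observations with total T = Σxᵢ is Gamma(α+n, β+T).
Sum of observations T = 6.0 hours; n = 8.
Posterior: Gamma(9.4+8, 9.5+6.0) = Gamma(17.4, 15.5).
Var = α/β² = 0.072425.

0.072425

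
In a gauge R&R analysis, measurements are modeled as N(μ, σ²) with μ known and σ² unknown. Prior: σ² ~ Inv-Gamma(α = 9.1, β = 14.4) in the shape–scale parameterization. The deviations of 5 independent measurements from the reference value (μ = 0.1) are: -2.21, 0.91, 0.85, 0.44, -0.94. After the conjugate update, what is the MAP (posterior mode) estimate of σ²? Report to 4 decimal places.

With known mean μ and an Inverse-Gamma(α, β) prior on σ², the Normal likelihood is conjugate: posterior is Inv-Gamma(α + n/2, β + Σ(xᵢ−μ)²/2).
Σ(xᵢ−μ)² = (-2.21)² + (0.91)² + (0.85)² + (0.44)² + (-0.94)² = 7.5119.
Posterior: Inv-Gamma(9.1 + 5/2, 14.4 + 7.5119/2) = Inv-Gamma(11.60, 18.15595).
Mode = β/(α+1) = 18.15595/12.60 = 1.4409.

1.4409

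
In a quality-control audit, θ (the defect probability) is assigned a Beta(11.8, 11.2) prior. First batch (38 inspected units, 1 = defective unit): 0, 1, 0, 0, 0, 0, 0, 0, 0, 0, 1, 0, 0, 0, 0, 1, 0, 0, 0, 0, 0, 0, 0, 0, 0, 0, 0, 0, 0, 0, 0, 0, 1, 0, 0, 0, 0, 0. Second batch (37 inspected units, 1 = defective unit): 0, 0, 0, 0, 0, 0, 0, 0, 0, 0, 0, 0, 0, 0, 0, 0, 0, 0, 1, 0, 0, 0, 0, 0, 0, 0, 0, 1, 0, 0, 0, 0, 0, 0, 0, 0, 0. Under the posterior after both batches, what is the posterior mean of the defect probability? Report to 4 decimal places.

0.1816

The Beta prior is conjugate to a Binomial/Bernoulli likelihood; the update adds successes to α and failures to β.
After batch 1: Beta(11.8+4, 11.2+34) = Beta(15.8, 45.2).
After batch 2: Beta(15.8+2, 45.2+35) = Beta(17.8, 80.2).
Posterior mean = α/(α+β) = 17.8/98.0 = 0.1816.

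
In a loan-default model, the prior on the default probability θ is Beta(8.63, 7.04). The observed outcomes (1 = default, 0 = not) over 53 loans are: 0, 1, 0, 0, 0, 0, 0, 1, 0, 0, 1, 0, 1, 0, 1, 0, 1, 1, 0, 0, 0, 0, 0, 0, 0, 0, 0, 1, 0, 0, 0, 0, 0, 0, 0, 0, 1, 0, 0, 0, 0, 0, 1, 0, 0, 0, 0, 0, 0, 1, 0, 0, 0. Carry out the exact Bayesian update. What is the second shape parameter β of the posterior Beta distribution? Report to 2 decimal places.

The Beta prior is conjugate to a Binomial/Bernoulli likelihood; the update adds successes to α and failures to β.
Posterior: Beta(α+k, β+n−k) = Beta(8.63+11, 7.04+42) = Beta(19.63, 49.04).
Posterior β = 49.04.

49.04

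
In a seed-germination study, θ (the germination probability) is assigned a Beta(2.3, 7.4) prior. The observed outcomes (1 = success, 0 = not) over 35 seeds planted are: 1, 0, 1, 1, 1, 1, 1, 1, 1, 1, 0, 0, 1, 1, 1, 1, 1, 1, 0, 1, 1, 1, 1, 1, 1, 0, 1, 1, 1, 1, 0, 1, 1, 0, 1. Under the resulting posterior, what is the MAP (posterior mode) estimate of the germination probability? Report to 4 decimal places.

The Beta prior is conjugate to a Binomial/Bernoulli likelihood; the update adds successes to α and failures to β.
Posterior: Beta(α+k, β+n−k) = Beta(2.3+28, 7.4+7) = Beta(30.3, 14.4).
Mode of Beta(a,b) for a,b>1 is (a−1)/(a+b−2) = 29.3/42.7 = 0.6862.

0.6862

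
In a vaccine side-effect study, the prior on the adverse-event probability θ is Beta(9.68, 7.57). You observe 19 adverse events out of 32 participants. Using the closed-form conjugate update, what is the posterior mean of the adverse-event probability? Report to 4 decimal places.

0.5823

The Beta prior is conjugate to a Binomial/Bernoulli likelihood; the update adds successes to α and failures to β.
Posterior: Beta(α+k, β+n−k) = Beta(9.68+19, 7.57+13) = Beta(28.68, 20.57).
Posterior mean = α/(α+β) = 28.68/49.25 = 0.5823.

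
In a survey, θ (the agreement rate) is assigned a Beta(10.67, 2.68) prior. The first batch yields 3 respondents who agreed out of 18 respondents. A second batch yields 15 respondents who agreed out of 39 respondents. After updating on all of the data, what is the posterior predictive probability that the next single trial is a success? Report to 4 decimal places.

0.4075

The Beta prior is conjugate to a Binomial/Bernoulli likelihood; the update adds successes to α and failures to β.
After batch 1: Beta(10.67+3, 2.68+15) = Beta(13.67, 17.68).
After batch 2: Beta(13.67+15, 17.68+24) = Beta(28.67, 41.68).
For a single future Bernoulli trial, P(success | data) = α/(α+β) = 0.4075.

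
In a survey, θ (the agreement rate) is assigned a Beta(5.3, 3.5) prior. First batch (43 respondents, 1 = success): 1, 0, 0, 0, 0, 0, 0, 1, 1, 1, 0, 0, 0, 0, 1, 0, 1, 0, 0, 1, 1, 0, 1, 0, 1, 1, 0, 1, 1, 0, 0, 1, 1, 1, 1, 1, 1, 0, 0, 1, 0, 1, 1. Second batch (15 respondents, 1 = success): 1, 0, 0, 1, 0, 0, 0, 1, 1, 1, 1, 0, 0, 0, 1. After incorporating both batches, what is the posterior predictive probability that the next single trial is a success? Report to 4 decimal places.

The Beta prior is conjugate to a Binomial/Bernoulli likelihood; the update adds successes to α and failures to β.
After batch 1: Beta(5.3+22, 3.5+21) = Beta(27.3, 24.5).
After batch 2: Beta(27.3+7, 24.5+8) = Beta(34.3, 32.5).
For a single future Bernoulli trial, P(success | data) = α/(α+β) = 0.5135.

0.5135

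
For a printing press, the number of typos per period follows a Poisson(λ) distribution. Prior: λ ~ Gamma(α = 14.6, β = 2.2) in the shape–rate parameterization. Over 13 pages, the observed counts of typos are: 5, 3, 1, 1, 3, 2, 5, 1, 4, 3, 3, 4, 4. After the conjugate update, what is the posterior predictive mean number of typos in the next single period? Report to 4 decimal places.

3.5263

With a Gamma(shape α, rate β) prior, the Poisson likelihood is conjugate: the posterior is Gamma(α + ΣXᵢ, β + n).
Sum of counts S = 39 over n = 13 pages.
Posterior: Gamma(α+S, β+n) = Gamma(14.6+39, 2.2+13) = Gamma(53.6, 15.2).
The predictive distribution for one future period is NegBinom with mean α/β = 3.5263.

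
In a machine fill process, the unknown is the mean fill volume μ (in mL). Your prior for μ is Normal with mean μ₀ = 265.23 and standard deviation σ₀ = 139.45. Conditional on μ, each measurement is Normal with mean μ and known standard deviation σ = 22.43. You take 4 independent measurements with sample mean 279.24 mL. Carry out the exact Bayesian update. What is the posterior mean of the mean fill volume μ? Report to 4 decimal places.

279.1500

For Normal data with known variance σ², a Normal(μ₀, σ₀²) prior on μ is conjugate. Posterior precision = 1/σ₀² + n/σ²; posterior mean is the precision-weighted average of μ₀ and x̄.
n·x̄ = 4·279.24 = 1116.96.
σ₀² = 139.45² = 19446.3025, σ² = 22.43² = 503.1049; σ² + n·σ₀² = 503.1049 + 4·19446.3025 = 78288.3149.
Posterior mean = (μ₀/σ₀² + n·x̄/σ²)/(1/σ₀² + n/σ²) = (σ²·μ₀ + σ₀²·n·x̄)/(σ² + n·σ₀²) = (503.1049·265.23 + 19446.3025·1116.96)/78288.3149 = 21854180.553027/78288.3149 = 279.1500.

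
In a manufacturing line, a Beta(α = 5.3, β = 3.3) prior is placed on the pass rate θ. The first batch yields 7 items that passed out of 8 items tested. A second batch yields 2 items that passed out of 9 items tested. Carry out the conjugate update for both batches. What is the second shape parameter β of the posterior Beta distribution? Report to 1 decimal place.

11.3

The Beta prior is conjugate to a Binomial/Bernoulli likelihood; the update adds successes to α and failures to β.
After batch 1: Beta(5.3+7, 3.3+1) = Beta(12.3, 4.3).
After batch 2: Beta(12.3+2, 4.3+7) = Beta(14.3, 11.3).
Posterior β = 11.3.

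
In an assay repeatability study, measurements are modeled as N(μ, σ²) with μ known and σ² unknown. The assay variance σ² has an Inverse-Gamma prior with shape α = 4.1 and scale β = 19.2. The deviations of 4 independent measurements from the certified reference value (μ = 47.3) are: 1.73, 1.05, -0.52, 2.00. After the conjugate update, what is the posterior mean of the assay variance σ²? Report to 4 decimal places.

With known mean μ and an Inverse-Gamma(α, β) prior on σ², the Normal likelihood is conjugate: posterior is Inv-Gamma(α + n/2, β + Σ(xᵢ−μ)²/2).
Σ(xᵢ−μ)² = (1.73)² + (1.05)² + (-0.52)² + (2.00)² = 8.3658.
Posterior: Inv-Gamma(4.1 + 4/2, 19.2 + 8.3658/2) = Inv-Gamma(6.10, 23.38290).
E[σ²|data] = β/(α−1) = 23.38290/5.10 = 4.5849.

4.5849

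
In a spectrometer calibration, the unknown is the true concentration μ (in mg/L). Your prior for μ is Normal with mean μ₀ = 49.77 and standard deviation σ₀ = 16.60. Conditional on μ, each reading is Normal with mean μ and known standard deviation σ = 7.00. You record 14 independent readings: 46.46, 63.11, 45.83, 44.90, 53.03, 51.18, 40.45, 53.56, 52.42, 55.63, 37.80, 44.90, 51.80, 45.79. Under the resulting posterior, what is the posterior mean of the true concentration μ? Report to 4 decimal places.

49.0703

For Normal data with known variance σ², a Normal(μ₀, σ₀²) prior on μ is conjugate. Posterior precision = 1/σ₀² + n/σ²; posterior mean is the precision-weighted average of μ₀ and x̄.
Σxᵢ = 46.46 + 63.11 + 45.83 + 44.90 + 53.03 + 51.18 + 40.45 + 53.56 + 52.42 + 55.63 + 37.80 + 44.90 + 51.80 + 45.79 = 686.86, so n·x̄ = 686.86.
σ₀² = 16.60² = 275.56, σ² = 7.00² = 49; σ² + n·σ₀² = 49 + 14·275.56 = 3906.84.
Posterior mean = (μ₀/σ₀² + n·x̄/σ²)/(1/σ₀² + n/σ²) = (σ²·μ₀ + σ₀²·n·x̄)/(σ² + n·σ₀²) = (49·49.77 + 275.56·686.86)/3906.84 = 191709.8716/3906.84 = 49.0703.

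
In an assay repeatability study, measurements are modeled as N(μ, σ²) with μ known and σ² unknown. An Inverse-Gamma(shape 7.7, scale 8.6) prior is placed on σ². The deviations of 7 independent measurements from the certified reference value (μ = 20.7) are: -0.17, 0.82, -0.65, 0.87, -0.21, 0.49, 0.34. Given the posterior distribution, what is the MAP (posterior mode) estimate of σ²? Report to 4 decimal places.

With known mean μ and an Inverse-Gamma(α, β) prior on σ², the Normal likelihood is conjugate: posterior is Inv-Gamma(α + n/2, β + Σ(xᵢ−μ)²/2).
Σ(xᵢ−μ)² = (-0.17)² + (0.82)² + (-0.65)² + (0.87)² + (-0.21)² + (0.49)² + (0.34)² = 2.2805.
Posterior: Inv-Gamma(7.7 + 7/2, 8.6 + 2.2805/2) = Inv-Gamma(11.20, 9.74025).
Mode = β/(α+1) = 9.74025/12.20 = 0.7984.

0.7984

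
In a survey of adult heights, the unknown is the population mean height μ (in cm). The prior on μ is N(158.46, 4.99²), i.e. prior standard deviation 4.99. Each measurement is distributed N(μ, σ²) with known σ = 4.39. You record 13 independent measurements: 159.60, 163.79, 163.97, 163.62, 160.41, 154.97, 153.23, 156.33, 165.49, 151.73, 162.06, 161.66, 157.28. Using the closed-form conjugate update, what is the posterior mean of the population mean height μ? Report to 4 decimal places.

159.4880

For Normal data with known variance σ², a Normal(μ₀, σ₀²) prior on μ is conjugate. Posterior precision = 1/σ₀² + n/σ²; posterior mean is the precision-weighted average of μ₀ and x̄.
Σxᵢ = 159.60 + 163.79 + 163.97 + 163.62 + 160.41 + 154.97 + 153.23 + 156.33 + 165.49 + 151.73 + 162.06 + 161.66 + 157.28 = 2074.14, so n·x̄ = 2074.14.
σ₀² = 4.99² = 24.9001, σ² = 4.39² = 19.2721; σ² + n·σ₀² = 19.2721 + 13·24.9001 = 342.9734.
Posterior mean = (μ₀/σ₀² + n·x̄/σ²)/(1/σ₀² + n/σ²) = (σ²·μ₀ + σ₀²·n·x̄)/(σ² + n·σ₀²) = (19.2721·158.46 + 24.9001·2074.14)/342.9734 = 54700.15038/342.9734 = 159.4880.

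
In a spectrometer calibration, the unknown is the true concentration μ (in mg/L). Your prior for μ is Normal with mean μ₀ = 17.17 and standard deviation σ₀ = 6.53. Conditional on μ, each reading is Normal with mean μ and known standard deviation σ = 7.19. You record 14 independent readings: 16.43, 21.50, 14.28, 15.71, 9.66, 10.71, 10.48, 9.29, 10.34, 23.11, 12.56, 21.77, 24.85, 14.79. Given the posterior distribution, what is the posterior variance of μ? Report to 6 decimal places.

3.398296

For Normal data with known variance σ², a Normal(μ₀, σ₀²) prior on μ is conjugate. Posterior precision = 1/σ₀² + n/σ²; posterior mean is the precision-weighted average of μ₀ and x̄.
σ₀² = 6.53² = 42.6409, σ² = 7.19² = 51.6961; σ² + n·σ₀² = 51.6961 + 14·42.6409 = 648.6687.
Posterior precision = 1/σ₀² + n/σ² = 1/42.6409 + 14/51.6961 = (σ² + n·σ₀²)/(σ₀²σ²) = 648.6687/(42.6409·51.6961); posterior variance σₙ² = σ₀²σ²/(σ² + n·σ₀²) = 42.6409·51.6961/648.6687 = 3.398296.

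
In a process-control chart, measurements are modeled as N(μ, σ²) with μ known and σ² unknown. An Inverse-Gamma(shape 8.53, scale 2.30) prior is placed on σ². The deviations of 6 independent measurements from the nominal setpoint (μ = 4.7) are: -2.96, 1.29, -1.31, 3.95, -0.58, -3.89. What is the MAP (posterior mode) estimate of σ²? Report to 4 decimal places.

With known mean μ and an Inverse-Gamma(α, β) prior on σ², the Normal likelihood is conjugate: posterior is Inv-Gamma(α + n/2, β + Σ(xᵢ−μ)²/2).
Σ(xᵢ−μ)² = (-2.96)² + (1.29)² + (-1.31)² + (3.95)² + (-0.58)² + (-3.89)² = 43.2128.
Posterior: Inv-Gamma(8.53 + 6/2, 2.30 + 43.2128/2) = Inv-Gamma(11.53, 23.90640).
Mode = β/(α+1) = 23.90640/12.53 = 1.9079.

1.9079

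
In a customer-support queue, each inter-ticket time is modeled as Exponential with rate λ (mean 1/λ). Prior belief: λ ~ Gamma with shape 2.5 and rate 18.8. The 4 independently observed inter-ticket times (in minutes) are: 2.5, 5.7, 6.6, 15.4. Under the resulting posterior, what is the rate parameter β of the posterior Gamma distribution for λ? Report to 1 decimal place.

With a Gamma(shape α, rate β) prior on the exponential rate λ, the posterior after n observations with total T = Σxᵢ is Gamma(α+n, β+T).
Sum of observations T = 30.2 minutes; n = 4.
Posterior: Gamma(2.5+4, 18.8+30.2) = Gamma(6.5, 49.0).
Posterior β = 49.0.

49.0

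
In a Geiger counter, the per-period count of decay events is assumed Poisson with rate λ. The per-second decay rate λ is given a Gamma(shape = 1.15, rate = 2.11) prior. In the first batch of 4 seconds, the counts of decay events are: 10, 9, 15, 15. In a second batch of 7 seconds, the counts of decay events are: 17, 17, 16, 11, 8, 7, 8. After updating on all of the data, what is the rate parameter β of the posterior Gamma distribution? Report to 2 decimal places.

With a Gamma(shape α, rate β) prior, the Poisson likelihood is conjugate: the posterior is Gamma(α + ΣXᵢ, β + n).
Batch 1: sum of counts S = 49 over n = 4 seconds.
After batch 1: Gamma(α+S, β+n) = Gamma(1.15+49, 2.11+4) = Gamma(50.15, 6.11).
Batch 2: sum of counts S = 84 over n = 7 seconds.
After batch 2: Gamma(α+S, β+n) = Gamma(50.15+84, 6.11+7) = Gamma(134.15, 13.11).
Posterior β = 13.11.

13.11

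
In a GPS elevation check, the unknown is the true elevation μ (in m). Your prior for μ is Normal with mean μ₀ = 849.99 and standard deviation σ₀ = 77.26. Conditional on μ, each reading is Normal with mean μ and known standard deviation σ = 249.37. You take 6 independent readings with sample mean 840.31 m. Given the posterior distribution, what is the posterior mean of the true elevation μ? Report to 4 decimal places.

846.4524

For Normal data with known variance σ², a Normal(μ₀, σ₀²) prior on μ is conjugate. Posterior precision = 1/σ₀² + n/σ²; posterior mean is the precision-weighted average of μ₀ and x̄.
n·x̄ = 6·840.31 = 5041.86.
σ₀² = 77.26² = 5969.1076, σ² = 249.37² = 62185.3969; σ² + n·σ₀² = 62185.3969 + 6·5969.1076 = 98000.0425.
Posterior mean = (μ₀/σ₀² + n·x̄/σ²)/(1/σ₀² + n/σ²) = (σ²·μ₀ + σ₀²·n·x̄)/(σ² + n·σ₀²) = (62185.3969·849.99 + 5969.1076·5041.86)/98000.0425 = 82952370.355167/98000.0425 = 846.4524.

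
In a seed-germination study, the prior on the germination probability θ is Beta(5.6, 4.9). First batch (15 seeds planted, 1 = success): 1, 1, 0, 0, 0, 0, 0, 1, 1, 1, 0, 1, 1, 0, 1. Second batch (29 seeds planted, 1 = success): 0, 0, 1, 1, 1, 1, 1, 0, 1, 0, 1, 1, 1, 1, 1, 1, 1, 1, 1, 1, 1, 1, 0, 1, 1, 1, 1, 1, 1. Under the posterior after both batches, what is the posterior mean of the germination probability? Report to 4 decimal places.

0.6899

The Beta prior is conjugate to a Binomial/Bernoulli likelihood; the update adds successes to α and failures to β.
After batch 1: Beta(5.6+8, 4.9+7) = Beta(13.6, 11.9).
After batch 2: Beta(13.6+24, 11.9+5) = Beta(37.6, 16.9).
Posterior mean = α/(α+β) = 37.6/54.5 = 0.6899.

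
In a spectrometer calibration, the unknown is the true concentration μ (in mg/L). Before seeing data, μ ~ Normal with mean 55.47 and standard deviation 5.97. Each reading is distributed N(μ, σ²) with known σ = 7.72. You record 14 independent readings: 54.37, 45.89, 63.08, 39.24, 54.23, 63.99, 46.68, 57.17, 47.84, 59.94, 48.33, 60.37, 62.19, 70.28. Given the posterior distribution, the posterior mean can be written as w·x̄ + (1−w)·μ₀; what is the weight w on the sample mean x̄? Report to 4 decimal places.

For Normal data with known variance σ², a Normal(μ₀, σ₀²) prior on μ is conjugate. Posterior precision = 1/σ₀² + n/σ²; posterior mean is the precision-weighted average of μ₀ and x̄.
σ₀² = 5.97² = 35.6409, σ² = 7.72² = 59.5984. Prior precision 1/σ₀² = 1/35.6409; data precision n/σ² = 14/59.5984.
w = (n/σ²)/(1/σ₀² + n/σ²) = n·σ₀²/(σ² + n·σ₀²) = 14·35.6409/(59.5984 + 14·35.6409) = 498.9726/558.571 = 0.8933.

0.8933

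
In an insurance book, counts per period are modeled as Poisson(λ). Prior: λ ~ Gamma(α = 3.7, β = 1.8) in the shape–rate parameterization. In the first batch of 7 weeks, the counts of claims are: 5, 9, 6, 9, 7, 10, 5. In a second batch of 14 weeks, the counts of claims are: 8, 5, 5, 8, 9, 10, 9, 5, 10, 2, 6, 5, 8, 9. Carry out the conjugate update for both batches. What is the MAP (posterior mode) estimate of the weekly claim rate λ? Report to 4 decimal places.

With a Gamma(shape α, rate β) prior, the Poisson likelihood is conjugate: the posterior is Gamma(α + ΣXᵢ, β + n).
Batch 1: sum of counts S = 51 over n = 7 weeks.
After batch 1: Gamma(α+S, β+n) = Gamma(3.7+51, 1.8+7) = Gamma(54.7, 8.8).
Batch 2: sum of counts S = 99 over n = 14 weeks.
After batch 2: Gamma(α+S, β+n) = Gamma(54.7+99, 8.8+14) = Gamma(153.7, 22.8).
Mode of Gamma(α,β) for α≥1 is (α−1)/β = 152.7/22.8 = 6.6974.

6.6974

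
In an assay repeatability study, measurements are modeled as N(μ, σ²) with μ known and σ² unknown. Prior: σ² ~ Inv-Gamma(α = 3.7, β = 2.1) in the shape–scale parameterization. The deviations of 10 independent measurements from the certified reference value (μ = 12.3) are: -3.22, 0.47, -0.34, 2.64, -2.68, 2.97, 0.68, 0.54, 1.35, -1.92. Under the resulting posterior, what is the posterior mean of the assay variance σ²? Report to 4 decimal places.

With known mean μ and an Inverse-Gamma(α, β) prior on σ², the Normal likelihood is conjugate: posterior is Inv-Gamma(α + n/2, β + Σ(xᵢ−μ)²/2).
Σ(xᵢ−μ)² = (-3.22)² + (0.47)² + (-0.34)² + (2.64)² + (-2.68)² + (2.97)² + (0.68)² + (0.54)² + (1.35)² + (-1.92)² = 39.9407.
Posterior: Inv-Gamma(3.7 + 10/2, 2.1 + 39.9407/2) = Inv-Gamma(8.70, 22.07035).
E[σ²|data] = β/(α−1) = 22.07035/7.70 = 2.8663.

2.8663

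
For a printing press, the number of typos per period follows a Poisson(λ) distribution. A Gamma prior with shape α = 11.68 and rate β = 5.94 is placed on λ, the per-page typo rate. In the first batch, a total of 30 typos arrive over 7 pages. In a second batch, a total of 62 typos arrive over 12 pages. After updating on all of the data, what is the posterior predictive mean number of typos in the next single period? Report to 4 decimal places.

4.1572

With a Gamma(shape α, rate β) prior, the Poisson likelihood is conjugate: the posterior is Gamma(α + ΣXᵢ, β + n).
After batch 1: Gamma(α+S, β+n) = Gamma(11.68+30, 5.94+7) = Gamma(41.68, 12.94).
After batch 2: Gamma(α+S, β+n) = Gamma(41.68+62, 12.94+12) = Gamma(103.68, 24.94).
The predictive distribution for one future period is NegBinom with mean α/β = 4.1572.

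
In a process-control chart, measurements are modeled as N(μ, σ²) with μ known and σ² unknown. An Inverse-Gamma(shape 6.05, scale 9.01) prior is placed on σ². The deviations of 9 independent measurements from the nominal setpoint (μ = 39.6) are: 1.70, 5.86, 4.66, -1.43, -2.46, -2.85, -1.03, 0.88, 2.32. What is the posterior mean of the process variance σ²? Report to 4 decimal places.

With known mean μ and an Inverse-Gamma(α, β) prior on σ², the Normal likelihood is conjugate: posterior is Inv-Gamma(α + n/2, β + Σ(xᵢ−μ)²/2).
Σ(xᵢ−μ)² = (1.70)² + (5.86)² + (4.66)² + (-1.43)² + (-2.46)² + (-2.85)² + (-1.03)² + (0.88)² + (2.32)² = 82.3819.
Posterior: Inv-Gamma(6.05 + 9/2, 9.01 + 82.3819/2) = Inv-Gamma(10.55, 50.20095).
E[σ²|data] = β/(α−1) = 50.20095/9.55 = 5.2566.

5.2566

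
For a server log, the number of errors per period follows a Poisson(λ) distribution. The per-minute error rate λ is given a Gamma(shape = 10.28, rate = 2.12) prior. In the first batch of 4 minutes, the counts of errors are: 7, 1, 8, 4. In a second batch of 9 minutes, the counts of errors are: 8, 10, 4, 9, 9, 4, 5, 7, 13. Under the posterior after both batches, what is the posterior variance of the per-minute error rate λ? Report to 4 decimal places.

With a Gamma(shape α, rate β) prior, the Poisson likelihood is conjugate: the posterior is Gamma(α + ΣXᵢ, β + n).
Batch 1: sum of counts S = 20 over n = 4 minutes.
After batch 1: Gamma(α+S, β+n) = Gamma(10.28+20, 2.12+4) = Gamma(30.28, 6.12).
Batch 2: sum of counts S = 69 over n = 9 minutes.
After batch 2: Gamma(α+S, β+n) = Gamma(30.28+69, 6.12+9) = Gamma(99.28, 15.12).
Var = α/β² = 99.28/15.12² = 0.4343.

0.4343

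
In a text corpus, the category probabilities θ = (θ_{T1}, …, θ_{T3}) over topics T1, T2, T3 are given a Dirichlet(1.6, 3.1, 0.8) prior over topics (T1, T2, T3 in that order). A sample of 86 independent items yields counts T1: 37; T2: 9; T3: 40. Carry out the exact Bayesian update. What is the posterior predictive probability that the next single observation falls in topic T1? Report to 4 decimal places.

0.4219

The Dirichlet prior is conjugate to the Multinomial likelihood: each posterior αⱼ = prior αⱼ + observed count nⱼ.
Posterior concentration: (38.6, 12.1, 40.8), total = 91.5.
P(next = T1 | data) = α_{T1}/Σα = 0.4219.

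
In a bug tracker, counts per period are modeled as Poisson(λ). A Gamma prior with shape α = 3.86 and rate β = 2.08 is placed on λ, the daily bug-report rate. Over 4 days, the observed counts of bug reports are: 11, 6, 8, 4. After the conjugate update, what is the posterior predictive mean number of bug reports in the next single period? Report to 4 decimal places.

5.4046

With a Gamma(shape α, rate β) prior, the Poisson likelihood is conjugate: the posterior is Gamma(α + ΣXᵢ, β + n).
Sum of counts S = 29 over n = 4 days.
Posterior: Gamma(α+S, β+n) = Gamma(3.86+29, 2.08+4) = Gamma(32.86, 6.08).
The predictive distribution for one future period is NegBinom with mean α/β = 5.4046.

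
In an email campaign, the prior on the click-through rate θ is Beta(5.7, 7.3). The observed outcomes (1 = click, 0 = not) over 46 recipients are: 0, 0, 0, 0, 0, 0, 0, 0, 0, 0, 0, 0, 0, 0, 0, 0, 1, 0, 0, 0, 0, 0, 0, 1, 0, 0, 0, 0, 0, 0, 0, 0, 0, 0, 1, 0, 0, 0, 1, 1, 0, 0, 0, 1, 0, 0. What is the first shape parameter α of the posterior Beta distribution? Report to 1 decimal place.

11.7

The Beta prior is conjugate to a Binomial/Bernoulli likelihood; the update adds successes to α and failures to β.
Posterior: Beta(α+k, β+n−k) = Beta(5.7+6, 7.3+40) = Beta(11.7, 47.3).
Posterior α = 11.7.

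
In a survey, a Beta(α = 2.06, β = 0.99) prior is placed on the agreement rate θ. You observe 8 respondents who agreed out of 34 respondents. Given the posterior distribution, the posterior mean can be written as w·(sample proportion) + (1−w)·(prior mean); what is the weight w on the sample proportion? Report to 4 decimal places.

The Beta prior is conjugate to a Binomial/Bernoulli likelihood; the update adds successes to α and failures to β.
Posterior mean = (α₀+k)/(α₀+β₀+n) = [n/(α₀+β₀+n)]·(k/n) + [(α₀+β₀)/(α₀+β₀+n)]·α₀/(α₀+β₀), so only n and the prior enter the weight.
The weight on the data is w = n/(α₀+β₀+n) = 34/(2.06+0.99+34) = 34/37.05 = 0.9177.

0.9177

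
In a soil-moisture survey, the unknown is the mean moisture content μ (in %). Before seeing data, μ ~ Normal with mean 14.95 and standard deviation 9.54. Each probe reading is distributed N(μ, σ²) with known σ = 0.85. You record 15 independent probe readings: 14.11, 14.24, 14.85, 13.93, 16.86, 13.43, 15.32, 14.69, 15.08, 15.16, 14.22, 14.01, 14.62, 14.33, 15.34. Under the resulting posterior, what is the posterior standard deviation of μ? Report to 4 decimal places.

For Normal data with known variance σ², a Normal(μ₀, σ₀²) prior on μ is conjugate. Posterior precision = 1/σ₀² + n/σ²; posterior mean is the precision-weighted average of μ₀ and x̄.
σ₀² = 9.54² = 91.0116, σ² = 0.85² = 0.7225; σ² + n·σ₀² = 0.7225 + 15·91.0116 = 1365.8965.
Posterior precision = 1/σ₀² + n/σ² = 1/91.0116 + 15/0.7225 = (σ² + n·σ₀²)/(σ₀²σ²) = 1365.8965/(91.0116·0.7225); posterior variance σₙ² = σ₀²σ²/(σ² + n·σ₀²) = 91.0116·0.7225/1365.8965 = 0.048141.
Posterior SD = √σₙ² = √(91.0116·0.7225/1365.8965) = 0.2194.

0.2194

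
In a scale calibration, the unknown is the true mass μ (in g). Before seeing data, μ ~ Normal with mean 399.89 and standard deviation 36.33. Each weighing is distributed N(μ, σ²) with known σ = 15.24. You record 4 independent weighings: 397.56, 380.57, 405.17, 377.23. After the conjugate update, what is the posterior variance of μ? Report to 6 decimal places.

55.617638

For Normal data with known variance σ², a Normal(μ₀, σ₀²) prior on μ is conjugate. Posterior precision = 1/σ₀² + n/σ²; posterior mean is the precision-weighted average of μ₀ and x̄.
σ₀² = 36.33² = 1319.8689, σ² = 15.24² = 232.2576; σ² + n·σ₀² = 232.2576 + 4·1319.8689 = 5511.7332.
Posterior precision = 1/σ₀² + n/σ² = 1/1319.8689 + 4/232.2576 = (σ² + n·σ₀²)/(σ₀²σ²) = 5511.7332/(1319.8689·232.2576); posterior variance σₙ² = σ₀²σ²/(σ² + n·σ₀²) = 1319.8689·232.2576/5511.7332 = 55.617638.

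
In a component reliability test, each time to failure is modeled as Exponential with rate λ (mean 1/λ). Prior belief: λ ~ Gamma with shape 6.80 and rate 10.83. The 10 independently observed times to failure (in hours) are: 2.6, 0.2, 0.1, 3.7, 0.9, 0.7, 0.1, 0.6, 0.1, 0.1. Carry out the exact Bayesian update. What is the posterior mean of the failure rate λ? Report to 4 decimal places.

0.8430

With a Gamma(shape α, rate β) prior on the exponential rate λ, the posterior after n observations with total T = Σxᵢ is Gamma(α+n, β+T).
Sum of observations T = 9.1 hours; n = 10.
Posterior: Gamma(6.80+10, 10.83+9.1) = Gamma(16.80, 19.93).
Posterior mean of λ = α/β = 16.80/19.93 = 0.8430.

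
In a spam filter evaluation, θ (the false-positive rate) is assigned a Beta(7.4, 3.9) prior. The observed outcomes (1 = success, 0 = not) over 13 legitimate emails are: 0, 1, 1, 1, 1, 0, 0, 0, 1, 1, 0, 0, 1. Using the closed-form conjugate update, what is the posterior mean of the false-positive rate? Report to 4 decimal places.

The Beta prior is conjugate to a Binomial/Bernoulli likelihood; the update adds successes to α and failures to β.
Posterior: Beta(α+k, β+n−k) = Beta(7.4+7, 3.9+6) = Beta(14.4, 9.9).
Posterior mean = α/(α+β) = 14.4/24.3 = 0.5926.

0.5926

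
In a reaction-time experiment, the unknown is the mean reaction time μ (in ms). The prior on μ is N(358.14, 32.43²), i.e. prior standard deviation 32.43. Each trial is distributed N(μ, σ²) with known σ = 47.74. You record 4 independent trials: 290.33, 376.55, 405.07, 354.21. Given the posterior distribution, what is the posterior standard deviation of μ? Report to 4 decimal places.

For Normal data with known variance σ², a Normal(μ₀, σ₀²) prior on μ is conjugate. Posterior precision = 1/σ₀² + n/σ²; posterior mean is the precision-weighted average of μ₀ and x̄.
σ₀² = 32.43² = 1051.7049, σ² = 47.74² = 2279.1076; σ² + n·σ₀² = 2279.1076 + 4·1051.7049 = 6485.9272.
Posterior precision = 1/σ₀² + n/σ² = 1/1051.7049 + 4/2279.1076 = (σ² + n·σ₀²)/(σ₀²σ²) = 6485.9272/(1051.7049·2279.1076); posterior variance σₙ² = σ₀²σ²/(σ² + n·σ₀²) = 1051.7049·2279.1076/6485.9272 = 369.561445.
Posterior SD = √σₙ² = √(1051.7049·2279.1076/6485.9272) = 19.2240.

19.2240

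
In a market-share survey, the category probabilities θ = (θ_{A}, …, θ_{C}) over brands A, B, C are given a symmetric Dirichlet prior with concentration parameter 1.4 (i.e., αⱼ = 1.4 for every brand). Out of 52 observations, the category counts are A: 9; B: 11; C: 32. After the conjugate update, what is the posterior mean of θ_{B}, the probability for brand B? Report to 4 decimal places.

The Dirichlet prior is conjugate to the Multinomial likelihood: each posterior αⱼ = prior αⱼ + observed count nⱼ.
Posterior concentration: (10.4, 12.4, 33.4), total = 56.2.
E[θ_{B}|data] = α_{B}/Σα = 12.4/56.2 = 0.2206.

0.2206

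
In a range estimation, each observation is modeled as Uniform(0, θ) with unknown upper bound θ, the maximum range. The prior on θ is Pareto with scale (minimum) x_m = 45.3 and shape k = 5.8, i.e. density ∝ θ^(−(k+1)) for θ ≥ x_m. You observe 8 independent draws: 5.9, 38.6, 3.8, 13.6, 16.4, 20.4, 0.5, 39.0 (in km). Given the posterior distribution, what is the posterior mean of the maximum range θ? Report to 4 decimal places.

A Pareto(scale x_m, shape k) prior on the upper bound θ of Uniform(0, θ) is conjugate: posterior is Pareto(max(x_m, max xᵢ), k + n).
Sample maximum = 39.0; prior scale x_m = 45.3 → posterior scale = max = 45.3.
Posterior shape = 5.8 + 8 = 13.8.
E[θ|data] = k·x_m/(k−1) = 13.8·45.3/12.8 = 48.8391.

48.8391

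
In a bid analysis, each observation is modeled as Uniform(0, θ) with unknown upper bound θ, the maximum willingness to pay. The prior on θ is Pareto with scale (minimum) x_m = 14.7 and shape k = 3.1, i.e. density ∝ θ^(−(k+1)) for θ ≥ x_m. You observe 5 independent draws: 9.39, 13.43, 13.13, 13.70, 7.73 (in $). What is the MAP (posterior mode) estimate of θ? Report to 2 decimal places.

14.70

A Pareto(scale x_m, shape k) prior on the upper bound θ of Uniform(0, θ) is conjugate: posterior is Pareto(max(x_m, max xᵢ), k + n).
Sample maximum = 13.70; prior scale x_m = 14.7 → posterior scale = max = 14.70.
Posterior shape = 3.1 + 5 = 8.1.
The Pareto density is decreasing on [x_m, ∞), so the mode is x_m = 14.70.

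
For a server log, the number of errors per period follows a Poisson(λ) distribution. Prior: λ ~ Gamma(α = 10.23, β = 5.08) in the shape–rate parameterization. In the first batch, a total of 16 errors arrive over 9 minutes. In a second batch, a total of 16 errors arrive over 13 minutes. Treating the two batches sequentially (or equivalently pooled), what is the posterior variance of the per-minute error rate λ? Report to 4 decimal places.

0.0576

With a Gamma(shape α, rate β) prior, the Poisson likelihood is conjugate: the posterior is Gamma(α + ΣXᵢ, β + n).
After batch 1: Gamma(α+S, β+n) = Gamma(10.23+16, 5.08+9) = Gamma(26.23, 14.08).
After batch 2: Gamma(α+S, β+n) = Gamma(26.23+16, 14.08+13) = Gamma(42.23, 27.08).
Var = α/β² = 42.23/27.08² = 0.0576.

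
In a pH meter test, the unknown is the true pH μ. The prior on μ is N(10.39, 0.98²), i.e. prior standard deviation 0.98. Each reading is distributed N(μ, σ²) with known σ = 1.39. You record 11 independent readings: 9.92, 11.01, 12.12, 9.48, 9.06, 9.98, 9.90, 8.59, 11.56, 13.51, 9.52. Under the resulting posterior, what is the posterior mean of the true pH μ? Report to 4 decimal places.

10.4177

For Normal data with known variance σ², a Normal(μ₀, σ₀²) prior on μ is conjugate. Posterior precision = 1/σ₀² + n/σ²; posterior mean is the precision-weighted average of μ₀ and x̄.
Σxᵢ = 9.92 + 11.01 + 12.12 + 9.48 + 9.06 + 9.98 + 9.90 + 8.59 + 11.56 + 13.51 + 9.52 = 114.65, so n·x̄ = 114.65.
σ₀² = 0.98² = 0.9604, σ² = 1.39² = 1.9321; σ² + n·σ₀² = 1.9321 + 11·0.9604 = 12.4965.
Posterior mean = (μ₀/σ₀² + n·x̄/σ²)/(1/σ₀² + n/σ²) = (σ²·μ₀ + σ₀²·n·x̄)/(σ² + n·σ₀²) = (1.9321·10.39 + 0.9604·114.65)/12.4965 = 130.184379/12.4965 = 10.4177.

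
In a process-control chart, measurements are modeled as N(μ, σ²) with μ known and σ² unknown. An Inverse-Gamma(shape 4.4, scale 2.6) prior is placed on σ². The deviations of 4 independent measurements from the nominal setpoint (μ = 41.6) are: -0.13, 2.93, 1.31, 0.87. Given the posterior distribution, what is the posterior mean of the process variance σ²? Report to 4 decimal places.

1.5069

With known mean μ and an Inverse-Gamma(α, β) prior on σ², the Normal likelihood is conjugate: posterior is Inv-Gamma(α + n/2, β + Σ(xᵢ−μ)²/2).
Σ(xᵢ−μ)² = (-0.13)² + (2.93)² + (1.31)² + (0.87)² = 11.0748.
Posterior: Inv-Gamma(4.4 + 4/2, 2.6 + 11.0748/2) = Inv-Gamma(6.40, 8.13740).
E[σ²|data] = β/(α−1) = 8.13740/5.40 = 1.5069.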